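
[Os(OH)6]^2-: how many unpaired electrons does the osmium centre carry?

Ligand charges: each hydroxide is −1. With an overall charge of −2 the osmium centre must be in the +4 oxidation state.
Osmium is a group-8 element; Os(IV) is therefore d⁴.
The spin state decides the count: a 5d ion has a large Δₒ and is invariably low-spin.
An octahedral low-spin d⁴ ion is t₂g⁴e_g⁰, giving 2 unpaired electrons.

2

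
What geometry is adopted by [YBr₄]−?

Each bromide is −1; balancing the −1 overall charge requires Y(III).
Group 3 minus oxidation state 3 gives a d⁰ configuration.
With 4 monodentate ligands the coordination number is 4.
A d⁰ ion has no crystal-field stabilisation preference between square planar and tetrahedral, so four ligands adopt the sterically favoured tetrahedral geometry.

tetrahedral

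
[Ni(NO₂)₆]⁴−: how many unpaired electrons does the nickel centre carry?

2 unpaired electrons

Ligand charges: each nitro (N-bound nitrite) is −1. With an overall charge of −4 the nickel centre must be in the +2 oxidation state.
Ni sits in group 10, so the d-electron count is 10 − 2 = 8.
In an octahedral field the d⁸ configuration is t₂g⁶e_g² (only one arrangement possible), giving 2 unpaired electrons.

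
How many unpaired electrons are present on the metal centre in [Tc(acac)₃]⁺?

3 unpaired electrons

Summing ligand charges against the +1 overall charge gives an oxidation state of +4 for technetium.
Technetium is a group-7 element; Tc(IV) is therefore d³.
Counting donor atoms: 3×acetylacetonate (bidentate) → 6 donors. Coordination number = 6.
In an octahedral field the d³ configuration is t₂g³e_g⁰ (only one arrangement possible), giving 3 unpaired electrons.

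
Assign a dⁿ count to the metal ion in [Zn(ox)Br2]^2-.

Ligand charges: each oxalate is −2; each bromide is −1. With an overall charge of −2 the zinc centre must be in the +2 oxidation state.
Zn sits in group 12, so the d-electron count is 12 − 2 = 10.

d¹⁰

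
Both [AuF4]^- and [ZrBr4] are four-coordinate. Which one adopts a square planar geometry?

For [AuF4]^-: Ligand charges: each fluoride is −1. With an overall charge of −1 the gold centre must be in the +3 oxidation state. Au sits in group 11, so the d-electron count is 11 − 3 = 8. A 5d d⁸ ion has a large crystal-field splitting; square planar leaves the high-energy d_{x²−y²} orbital empty and maximises CFSE. → square planar.
For [ZrBr4]: Each bromide is −1; balancing the 0 overall charge requires Zr(IV). Group 4 minus oxidation state 4 gives a d⁰ configuration. A d⁰ ion has no crystal-field stabilisation preference between square planar and tetrahedral, so four ligands adopt the sterically favoured tetrahedral geometry. → tetrahedral.

[AuF4]^-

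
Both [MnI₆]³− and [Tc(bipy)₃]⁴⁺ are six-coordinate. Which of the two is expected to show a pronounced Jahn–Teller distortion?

[MnI₆]³−: Each iodide is −1; balancing the −3 overall charge requires Mn(III). Mn sits in group 7, so the d-electron count is 7 − 3 = 4. Iodide is a weak-field ligand for a first-row metal, so the complex is high-spin. The t₂g³e_g¹ (high-spin) configuration has an unevenly filled e_g set; the Jahn–Teller theorem predicts a tetragonal distortion (typically axial elongation) to lift the degeneracy.
[Tc(bipy)₃]⁴⁺: Summing ligand charges against the +4 overall charge gives an oxidation state of +4 for technetium. Group 7 minus oxidation state 4 gives a d³ configuration. The d³ configuration leaves the e_g set evenly filled (or empty) — no strong Jahn–Teller driving force.

[MnI₆]³−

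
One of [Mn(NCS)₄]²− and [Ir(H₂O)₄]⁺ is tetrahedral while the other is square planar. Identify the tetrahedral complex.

For [Mn(NCS)₄]²−: Ligand charges: each isothiocyanate is −1. With an overall charge of −2 the manganese centre must be in the +2 oxidation state. Manganese is a group-7 element; Mn(II) is therefore d⁵. A high-spin d⁵ ion has zero CFSE in either geometry, so four ligands adopt the sterically favoured tetrahedral geometry. → tetrahedral.
For [Ir(H₂O)₄]⁺: Summing ligand charges against the +1 overall charge gives an oxidation state of +1 for iridium. Iridium is a group-9 element; Ir(I) is therefore d⁸. A 5d d⁸ ion has a large crystal-field splitting; square planar leaves the high-energy d_{x²−y²} orbital empty and maximises CFSE. → square planar.

[Mn(NCS)₄]²−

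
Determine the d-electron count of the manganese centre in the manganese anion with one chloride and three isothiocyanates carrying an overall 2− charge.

Ligand charges: each chloride is −1; each isothiocyanate is −1. With an overall charge of −2 the manganese centre must be in the +2 oxidation state.
Mn sits in group 7, so the d-electron count is 7 − 2 = 5.

d5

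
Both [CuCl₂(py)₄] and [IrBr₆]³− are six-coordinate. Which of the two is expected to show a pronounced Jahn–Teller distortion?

[CuCl₂(py)₄]: Each chloride is −1; pyridine is neutral; balancing the 0 overall charge requires Cu(II). Group 11 minus oxidation state 2 gives a d⁹ configuration. The t₂g⁶e_g³ configuration has an unevenly filled e_g set; the Jahn–Teller theorem predicts a tetragonal distortion (typically axial elongation) to lift the degeneracy.
[IrBr₆]³−: Each bromide is −1; balancing the −3 overall charge requires Ir(III). Group 9 minus oxidation state 3 gives a d⁶ configuration. A 5d ion has a large Δₒ and is invariably low-spin. The d⁶ configuration leaves the e_g set evenly filled (or empty) — no strong Jahn–Teller driving force.

[CuCl₂(py)₄]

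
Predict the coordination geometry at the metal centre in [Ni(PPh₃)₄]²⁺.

Summing ligand charges against the +2 overall charge gives an oxidation state of +2 for nickel.
Nickel is a group-10 element; Ni(II) is therefore d⁸.
Coordination number: 4.
Triphenylphosphine is a strong-field ligand (high in the spectrochemical series).
A 3d d⁸ ion with strong-field ligands gains enough CFSE to favour square planar over tetrahedral.

square planar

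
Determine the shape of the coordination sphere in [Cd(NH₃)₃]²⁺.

trigonal planar

Ligand charges: ammonia is neutral. With an overall charge of +2 the cadmium centre must be in the +2 oxidation state.
Cd sits in group 12, so the d-electron count is 12 − 2 = 10.
Coordination number: 3.
Three ligands around a d¹⁰ centre minimise repulsion in a trigonal-planar arrangement.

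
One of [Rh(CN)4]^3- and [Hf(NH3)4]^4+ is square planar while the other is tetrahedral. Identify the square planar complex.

[Rh(CN)4]^3-

For [Rh(CN)4]^3-: Summing ligand charges against the −3 overall charge gives an oxidation state of +1 for rhodium. Group 9 minus oxidation state 1 gives a d⁸ configuration. A 4d d⁸ ion has a large crystal-field splitting; square planar leaves the high-energy d_{x²−y²} orbital empty and maximises CFSE. → square planar.
For [Hf(NH3)4]^4+: Ammonia is neutral; balancing the +4 overall charge requires Hf(IV). Hafnium is a group-4 element; Hf(IV) is therefore d⁰. A d⁰ ion has no crystal-field stabilisation preference between square planar and tetrahedral, so four ligands adopt the sterically favoured tetrahedral geometry. → tetrahedral.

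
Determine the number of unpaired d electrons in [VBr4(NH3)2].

Ligand charges: each bromide is −1; ammonia is neutral. With an overall charge of 0 the vanadium centre must be in the +4 oxidation state.
Vanadium is a group-5 element; V(IV) is therefore d¹.
In an octahedral field the d¹ configuration is t₂g¹e_g⁰ (only one arrangement possible), giving 1 unpaired electron.

1 unpaired electron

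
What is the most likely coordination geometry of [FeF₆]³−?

Each fluoride is −1; balancing the −3 overall charge requires Fe(III).
Fe sits in group 8, so the d-electron count is 8 − 3 = 5.
With 6 monodentate ligands the coordination number is 6.
Six donors around a single metal centre give an octahedral coordination sphere.

octahedral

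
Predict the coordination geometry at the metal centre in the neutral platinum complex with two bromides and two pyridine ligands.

Summing ligand charges against the 0 overall charge gives an oxidation state of +2 for platinum.
Platinum is a group-10 element; Pt(II) is therefore d⁸.
Coordination number: 4.
A 5d d⁸ ion has a large crystal-field splitting; square planar leaves the high-energy d_{x²−y²} orbital empty and maximises CFSE.

square planar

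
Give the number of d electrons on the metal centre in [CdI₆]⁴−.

Each iodide is −1; balancing the −4 overall charge requires Cd(II).
Cd sits in group 12, so the d-electron count is 12 − 2 = 10.

d10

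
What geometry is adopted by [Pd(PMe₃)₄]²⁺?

square planar

Ligand charges: trimethylphosphine is neutral. With an overall charge of +2 the palladium centre must be in the +2 oxidation state.
Group 10 minus oxidation state 2 gives a d⁸ configuration.
With 4 monodentate ligands the coordination number is 4.
A 4d d⁸ ion has a large crystal-field splitting; square planar leaves the high-energy d_{x²−y²} orbital empty and maximises CFSE.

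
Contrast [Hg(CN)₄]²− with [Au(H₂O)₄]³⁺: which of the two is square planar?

[Au(H₂O)₄]³⁺

For [Hg(CN)₄]²−: Each cyanide is −1; balancing the −2 overall charge requires Hg(II). Hg sits in group 12, so the d-electron count is 12 − 2 = 10. A d¹⁰ ion has no crystal-field stabilisation preference between square planar and tetrahedral, so four ligands adopt the sterically favoured tetrahedral geometry. → tetrahedral.
For [Au(H₂O)₄]³⁺: Ligand charges: water is neutral. With an overall charge of +3 the gold centre must be in the +3 oxidation state. Group 11 minus oxidation state 3 gives a d⁸ configuration. A 5d d⁸ ion has a large crystal-field splitting; square planar leaves the high-energy d_{x²−y²} orbital empty and maximises CFSE. → square planar.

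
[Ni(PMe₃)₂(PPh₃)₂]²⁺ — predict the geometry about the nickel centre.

Trimethylphosphine is neutral; triphenylphosphine is neutral; balancing the +2 overall charge requires Ni(II).
Ni sits in group 10, so the d-electron count is 10 − 2 = 8.
Coordination number: 4.
Trimethylphosphine and triphenylphosphine are strong-field ligands (high in the spectrochemical series).
A 3d d⁸ ion with strong-field ligands gains enough CFSE to favour square planar over tetrahedral.

square planar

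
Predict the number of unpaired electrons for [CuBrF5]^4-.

1 unpaired electron

Ligand charges: each bromide is −1; each fluoride is −1. With an overall charge of −4 the copper centre must be in the +2 oxidation state.
Copper is a group-11 element; Cu(II) is therefore d⁹.
In an octahedral field the d⁹ configuration is t₂g⁶e_g³ (only one arrangement possible), giving 1 unpaired electron.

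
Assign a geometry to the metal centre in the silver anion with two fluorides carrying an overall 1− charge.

Each fluoride is −1; balancing the −1 overall charge requires Ag(I).
Silver is a group-11 element; Ag(I) is therefore d¹⁰.
Coordination number: 2.
A d¹⁰ ion with only two ligands adopts a linear arrangement (sp hybridisation; no CFSE preference).

linear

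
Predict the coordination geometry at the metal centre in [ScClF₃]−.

tetrahedral

Each chloride is −1; each fluoride is −1; balancing the −1 overall charge requires Sc(III).
Scandium is a group-3 element; Sc(III) is therefore d⁰.
With 4 monodentate ligands the coordination number is 4.
A d⁰ ion has no crystal-field stabilisation preference between square planar and tetrahedral, so four ligands adopt the sterically favoured tetrahedral geometry.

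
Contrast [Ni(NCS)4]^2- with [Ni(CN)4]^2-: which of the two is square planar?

[Ni(CN)4]^2-

For [Ni(NCS)4]^2-: Each isothiocyanate is −1; balancing the −2 overall charge requires Ni(II). Nickel is a group-10 element; Ni(II) is therefore d⁸. Isothiocyanate is a weak-field ligand. With weak-field ligands the CFSE gain from square planar is small, so a 3d d⁸ ion takes the sterically preferred tetrahedral geometry. → tetrahedral.
For [Ni(CN)4]^2-: Summing ligand charges against the −2 overall charge gives an oxidation state of +2 for nickel. Ni sits in group 10, so the d-electron count is 10 − 2 = 8. Cyanide is a strong-field ligand (high in the spectrochemical series). A 3d d⁸ ion with strong-field ligands gains enough CFSE to favour square planar over tetrahedral. → square planar.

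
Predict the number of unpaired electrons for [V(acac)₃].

Each acetylacetonate is −1; balancing the 0 overall charge requires V(III).
V sits in group 5, so the d-electron count is 5 − 3 = 2.
Counting donor atoms: 3×acetylacetonate (bidentate) → 6 donors. Coordination number = 6.
In an octahedral field the d² configuration is t₂g²e_g⁰ (only one arrangement possible), giving 2 unpaired electrons.

2 unpaired electrons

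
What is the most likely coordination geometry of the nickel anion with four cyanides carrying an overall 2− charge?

square planar

Each cyanide is −1; balancing the −2 overall charge requires Ni(II).
Ni sits in group 10, so the d-electron count is 10 − 2 = 8.
With 4 monodentate ligands the coordination number is 4.
Cyanide is a strong-field ligand (high in the spectrochemical series).
A 3d d⁸ ion with strong-field ligands gains enough CFSE to favour square planar over tetrahedral.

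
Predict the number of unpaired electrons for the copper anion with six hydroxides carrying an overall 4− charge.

1

Each hydroxide is −1; balancing the −4 overall charge requires Cu(II).
Group 11 minus oxidation state 2 gives a d⁹ configuration.
In an octahedral field the d⁹ configuration is t₂g⁶e_g³ (only one arrangement possible), giving 1 unpaired electron.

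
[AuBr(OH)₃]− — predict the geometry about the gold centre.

Each bromide is −1; each hydroxide is −1; balancing the −1 overall charge requires Au(III).
Au sits in group 11, so the d-electron count is 11 − 3 = 8.
With 4 monodentate ligands the coordination number is 4.
A 5d d⁸ ion has a large crystal-field splitting; square planar leaves the high-energy d_{x²−y²} orbital empty and maximises CFSE.

square planar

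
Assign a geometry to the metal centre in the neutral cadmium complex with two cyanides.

linear

Ligand charges: each cyanide is −1. With an overall charge of 0 the cadmium centre must be in the +2 oxidation state.
Group 12 minus oxidation state 2 gives a d¹⁰ configuration.
Coordination number: 2.
A d¹⁰ ion with only two ligands adopts a linear arrangement (sp hybridisation; no CFSE preference).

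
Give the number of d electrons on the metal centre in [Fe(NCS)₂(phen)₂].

Ligand charges: each isothiocyanate is −1; 1,10-phenanthroline is neutral. With an overall charge of 0 the iron centre must be in the +2 oxidation state.
Iron is a group-8 element; Fe(II) is therefore d⁶.

d⁶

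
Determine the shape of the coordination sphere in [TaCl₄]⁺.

Summing ligand charges against the +1 overall charge gives an oxidation state of +5 for tantalum.
Ta sits in group 5, so the d-electron count is 5 − 5 = 0.
With 4 monodentate ligands the coordination number is 4.
A d⁰ ion has no crystal-field stabilisation preference between square planar and tetrahedral, so four ligands adopt the sterically favoured tetrahedral geometry.

tetrahedral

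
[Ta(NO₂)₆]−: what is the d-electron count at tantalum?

d0

Ligand charges: each nitro (N-bound nitrite) is −1. With an overall charge of −1 the tantalum centre must be in the +5 oxidation state.
Group 5 minus oxidation state 5 gives a d⁰ configuration.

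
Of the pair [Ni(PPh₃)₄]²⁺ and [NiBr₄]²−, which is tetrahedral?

For [Ni(PPh₃)₄]²⁺: Ligand charges: triphenylphosphine is neutral. With an overall charge of +2 the nickel centre must be in the +2 oxidation state. Group 10 minus oxidation state 2 gives a d⁸ configuration. Triphenylphosphine is a strong-field ligand (high in the spectrochemical series). A 3d d⁸ ion with strong-field ligands gains enough CFSE to favour square planar over tetrahedral. → square planar.
For [NiBr₄]²−: Ligand charges: each bromide is −1. With an overall charge of −2 the nickel centre must be in the +2 oxidation state. Ni sits in group 10, so the d-electron count is 10 − 2 = 8. Bromide is a weak-field ligand. With weak-field ligands the CFSE gain from square planar is small, so a 3d d⁸ ion takes the sterically preferred tetrahedral geometry. → tetrahedral.

[NiBr₄]²−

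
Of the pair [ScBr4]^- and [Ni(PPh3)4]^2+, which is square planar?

For [ScBr4]^-: Summing ligand charges against the −1 overall charge gives an oxidation state of +3 for scandium. Scandium is a group-3 element; Sc(III) is therefore d⁰. A d⁰ ion has no crystal-field stabilisation preference between square planar and tetrahedral, so four ligands adopt the sterically favoured tetrahedral geometry. → tetrahedral.
For [Ni(PPh3)4]^2+: Summing ligand charges against the +2 overall charge gives an oxidation state of +2 for nickel. Ni sits in group 10, so the d-electron count is 10 − 2 = 8. Triphenylphosphine is a strong-field ligand (high in the spectrochemical series). A 3d d⁸ ion with strong-field ligands gains enough CFSE to favour square planar over tetrahedral. → square planar.

[Ni(PPh3)4]^2+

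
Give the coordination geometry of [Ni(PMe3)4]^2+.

square planar

Summing ligand charges against the +2 overall charge gives an oxidation state of +2 for nickel.
Group 10 minus oxidation state 2 gives a d⁸ configuration.
Coordination number: 4.
Trimethylphosphine is a strong-field ligand (high in the spectrochemical series).
A 3d d⁸ ion with strong-field ligands gains enough CFSE to favour square planar over tetrahedral.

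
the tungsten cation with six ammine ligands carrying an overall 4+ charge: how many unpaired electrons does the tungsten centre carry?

Ligand charges: ammonia is neutral. With an overall charge of +4 the tungsten centre must be in the +4 oxidation state.
Group 6 minus oxidation state 4 gives a d² configuration.
In an octahedral field the d² configuration is t₂g²e_g⁰ (only one arrangement possible), giving 2 unpaired electrons.

2 unpaired electrons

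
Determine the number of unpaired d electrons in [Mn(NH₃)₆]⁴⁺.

3 unpaired electrons

Ligand charges: ammonia is neutral. With an overall charge of +4 the manganese centre must be in the +4 oxidation state.
Mn sits in group 7, so the d-electron count is 7 − 4 = 3.
In an octahedral field the d³ configuration is t₂g³e_g⁰ (only one arrangement possible), giving 3 unpaired electrons.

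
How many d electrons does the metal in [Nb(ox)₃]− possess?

Summing ligand charges against the −1 overall charge gives an oxidation state of +5 for niobium.
Group 5 minus oxidation state 5 gives a d⁰ configuration.

d⁰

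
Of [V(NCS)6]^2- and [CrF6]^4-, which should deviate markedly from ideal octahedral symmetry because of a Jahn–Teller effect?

[CrF6]^4-

[V(NCS)6]^2-: Ligand charges: each isothiocyanate is −1. With an overall charge of −2 the vanadium centre must be in the +4 oxidation state. V sits in group 5, so the d-electron count is 5 − 4 = 1. The d¹ configuration leaves the e_g set evenly filled (or empty) — no strong Jahn–Teller driving force.
[CrF6]^4-: Each fluoride is −1; balancing the −4 overall charge requires Cr(II). Cr sits in group 6, so the d-electron count is 6 − 2 = 4. Fluoride is a weak-field ligand for a first-row metal, so the complex is high-spin. The t₂g³e_g¹ (high-spin) configuration has an unevenly filled e_g set; the Jahn–Teller theorem predicts a tetragonal distortion (typically axial elongation) to lift the degeneracy.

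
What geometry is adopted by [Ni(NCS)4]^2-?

tetrahedral

Ligand charges: each isothiocyanate is −1. With an overall charge of −2 the nickel centre must be in the +2 oxidation state.
Ni sits in group 10, so the d-electron count is 10 − 2 = 8.
Coordination number: 4.
Isothiocyanate is a weak-field ligand.
With weak-field ligands the CFSE gain from square planar is small, so a 3d d⁸ ion takes the sterically preferred tetrahedral geometry.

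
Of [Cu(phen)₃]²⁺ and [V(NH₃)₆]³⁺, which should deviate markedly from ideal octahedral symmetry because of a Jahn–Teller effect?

[Cu(phen)₃]²⁺: Summing ligand charges against the +2 overall charge gives an oxidation state of +2 for copper. Group 11 minus oxidation state 2 gives a d⁹ configuration. The t₂g⁶e_g³ configuration has an unevenly filled e_g set; the Jahn–Teller theorem predicts a tetragonal distortion (typically axial elongation) to lift the degeneracy.
[V(NH₃)₆]³⁺: Ligand charges: ammonia is neutral. With an overall charge of +3 the vanadium centre must be in the +3 oxidation state. Vanadium is a group-5 element; V(III) is therefore d². The d² configuration leaves the e_g set evenly filled (or empty) — no strong Jahn–Teller driving force.

[Cu(phen)₃]²⁺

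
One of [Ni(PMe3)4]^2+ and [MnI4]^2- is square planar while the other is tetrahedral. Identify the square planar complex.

[Ni(PMe3)4]^2+

For [Ni(PMe3)4]^2+: Ligand charges: trimethylphosphine is neutral. With an overall charge of +2 the nickel centre must be in the +2 oxidation state. Group 10 minus oxidation state 2 gives a d⁸ configuration. Trimethylphosphine is a strong-field ligand (high in the spectrochemical series). A 3d d⁸ ion with strong-field ligands gains enough CFSE to favour square planar over tetrahedral. → square planar.
For [MnI4]^2-: Summing ligand charges against the −2 overall charge gives an oxidation state of +2 for manganese. Group 7 minus oxidation state 2 gives a d⁵ configuration. A high-spin d⁵ ion has zero CFSE in either geometry, so four ligands adopt the sterically favoured tetrahedral geometry. → tetrahedral.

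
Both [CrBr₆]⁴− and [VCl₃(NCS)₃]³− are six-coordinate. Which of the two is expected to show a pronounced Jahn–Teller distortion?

[CrBr₆]⁴−

[CrBr₆]⁴−: Ligand charges: each bromide is −1. With an overall charge of −4 the chromium centre must be in the +2 oxidation state. Cr sits in group 6, so the d-electron count is 6 − 2 = 4. Bromide is a weak-field ligand for a first-row metal, so the complex is high-spin. The t₂g³e_g¹ (high-spin) configuration has an unevenly filled e_g set; the Jahn–Teller theorem predicts a tetragonal distortion (typically axial elongation) to lift the degeneracy.
[VCl₃(NCS)₃]³−: Ligand charges: each chloride is −1; each isothiocyanate is −1. With an overall charge of −3 the vanadium centre must be in the +3 oxidation state. Group 5 minus oxidation state 3 gives a d² configuration. The d² configuration leaves the e_g set evenly filled (or empty) — no strong Jahn–Teller driving force.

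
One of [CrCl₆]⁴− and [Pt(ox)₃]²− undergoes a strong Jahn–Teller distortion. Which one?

[CrCl₆]⁴−

[CrCl₆]⁴−: Summing ligand charges against the −4 overall charge gives an oxidation state of +2 for chromium. Group 6 minus oxidation state 2 gives a d⁴ configuration. Chloride is a weak-field ligand for a first-row metal, so the complex is high-spin. The t₂g³e_g¹ (high-spin) configuration has an unevenly filled e_g set; the Jahn–Teller theorem predicts a tetragonal distortion (typically axial elongation) to lift the degeneracy.
[Pt(ox)₃]²−: Each oxalate is −2; balancing the −2 overall charge requires Pt(IV). Pt sits in group 10, so the d-electron count is 10 − 4 = 6. A 5d ion has a large Δₒ and is invariably low-spin. The d⁶ configuration leaves the e_g set evenly filled (or empty) — no strong Jahn–Teller driving force.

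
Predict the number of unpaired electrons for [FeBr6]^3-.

Ligand charges: each bromide is −1. With an overall charge of −3 the iron centre must be in the +3 oxidation state.
Group 8 minus oxidation state 3 gives a d⁵ configuration.
The spin state decides the count: Bromide is a weak-field ligand for a first-row metal, so the complex is high-spin.
An octahedral high-spin d⁵ ion is t₂g³e_g², giving 5 unpaired electrons.

5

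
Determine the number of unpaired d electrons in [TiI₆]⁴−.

Summing ligand charges against the −4 overall charge gives an oxidation state of +2 for titanium.
Group 4 minus oxidation state 2 gives a d² configuration.
In an octahedral field the d² configuration is t₂g²e_g⁰ (only one arrangement possible), giving 2 unpaired electrons.

2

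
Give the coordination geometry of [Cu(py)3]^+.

Summing ligand charges against the +1 overall charge gives an oxidation state of +1 for copper.
Copper is a group-11 element; Cu(I) is therefore d¹⁰.
With 3 monodentate ligands the coordination number is 3.
Three ligands around a d¹⁰ centre minimise repulsion in a trigonal-planar arrangement.

trigonal planar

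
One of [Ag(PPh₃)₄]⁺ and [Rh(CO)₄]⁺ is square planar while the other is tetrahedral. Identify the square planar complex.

For [Ag(PPh₃)₄]⁺: Ligand charges: triphenylphosphine is neutral. With an overall charge of +1 the silver centre must be in the +1 oxidation state. Ag sits in group 11, so the d-electron count is 11 − 1 = 10. A d¹⁰ ion has no crystal-field stabilisation preference between square planar and tetrahedral, so four ligands adopt the sterically favoured tetrahedral geometry. → tetrahedral.
For [Rh(CO)₄]⁺: Summing ligand charges against the +1 overall charge gives an oxidation state of +1 for rhodium. Rhodium is a group-9 element; Rh(I) is therefore d⁸. A 4d d⁸ ion has a large crystal-field splitting; square planar leaves the high-energy d_{x²−y²} orbital empty and maximises CFSE. → square planar.

[Rh(CO)₄]⁺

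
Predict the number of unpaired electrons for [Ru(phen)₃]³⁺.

Summing ligand charges against the +3 overall charge gives an oxidation state of +3 for ruthenium.
Group 8 minus oxidation state 3 gives a d⁵ configuration.
Counting donor atoms: 3×1,10-phenanthroline (bidentate) → 6 donors. Coordination number = 6.
The spin state decides the count: a 4d ion has a large Δₒ and is invariably low-spin.
An octahedral low-spin d⁵ ion is t₂g⁵e_g⁰, giving 1 unpaired electron.

1 unpaired electron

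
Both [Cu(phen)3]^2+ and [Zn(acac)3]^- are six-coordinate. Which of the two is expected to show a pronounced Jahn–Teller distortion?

[Cu(phen)3]^2+: Ligand charges: 1,10-phenanthroline is neutral. With an overall charge of +2 the copper centre must be in the +2 oxidation state. Cu sits in group 11, so the d-electron count is 11 − 2 = 9. The t₂g⁶e_g³ configuration has an unevenly filled e_g set; the Jahn–Teller theorem predicts a tetragonal distortion (typically axial elongation) to lift the degeneracy.
[Zn(acac)3]^-: Each acetylacetonate is −1; balancing the −1 overall charge requires Zn(II). Zinc is a group-12 element; Zn(II) is therefore d¹⁰. The d¹⁰ configuration leaves the e_g set evenly filled (or empty) — no strong Jahn–Teller driving force.

[Cu(phen)3]^2+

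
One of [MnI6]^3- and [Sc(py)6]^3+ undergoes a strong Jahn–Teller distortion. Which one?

[MnI6]^3-: Summing ligand charges against the −3 overall charge gives an oxidation state of +3 for manganese. Mn sits in group 7, so the d-electron count is 7 − 3 = 4. Iodide is a weak-field ligand for a first-row metal, so the complex is high-spin. The t₂g³e_g¹ (high-spin) configuration has an unevenly filled e_g set; the Jahn–Teller theorem predicts a tetragonal distortion (typically axial elongation) to lift the degeneracy.
[Sc(py)6]^3+: Ligand charges: pyridine is neutral. With an overall charge of +3 the scandium centre must be in the +3 oxidation state. Sc sits in group 3, so the d-electron count is 3 − 3 = 0. The d⁰ configuration leaves the e_g set evenly filled (or empty) — no strong Jahn–Teller driving force.

[MnI6]^3-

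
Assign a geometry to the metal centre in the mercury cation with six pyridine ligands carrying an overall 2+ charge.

Ligand charges: pyridine is neutral. With an overall charge of +2 the mercury centre must be in the +2 oxidation state.
Mercury is a group-12 element; Hg(II) is therefore d¹⁰.
With 6 monodentate ligands the coordination number is 6.
Six donors around a single metal centre give an octahedral coordination sphere.

octahedral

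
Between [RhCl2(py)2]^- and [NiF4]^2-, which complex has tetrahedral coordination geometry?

[NiF4]^2-

For [RhCl2(py)2]^-: Ligand charges: each chloride is −1; pyridine is neutral. With an overall charge of −1 the rhodium centre must be in the +1 oxidation state. Group 9 minus oxidation state 1 gives a d⁸ configuration. A 4d d⁸ ion has a large crystal-field splitting; square planar leaves the high-energy d_{x²−y²} orbital empty and maximises CFSE. → square planar.
For [NiF4]^2-: Ligand charges: each fluoride is −1. With an overall charge of −2 the nickel centre must be in the +2 oxidation state. Nickel is a group-10 element; Ni(II) is therefore d⁸. Fluoride is a weak-field ligand. With weak-field ligands the CFSE gain from square planar is small, so a 3d d⁸ ion takes the sterically preferred tetrahedral geometry. → tetrahedral.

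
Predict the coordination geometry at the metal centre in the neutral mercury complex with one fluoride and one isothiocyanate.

Ligand charges: each fluoride is −1; each isothiocyanate is −1. With an overall charge of 0 the mercury centre must be in the +2 oxidation state.
Hg sits in group 12, so the d-electron count is 12 − 2 = 10.
With 2 monodentate ligands the coordination number is 2.
A d¹⁰ ion with only two ligands adopts a linear arrangement (sp hybridisation; no CFSE preference).

linear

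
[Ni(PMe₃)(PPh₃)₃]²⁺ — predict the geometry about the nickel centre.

Summing ligand charges against the +2 overall charge gives an oxidation state of +2 for nickel.
Group 10 minus oxidation state 2 gives a d⁸ configuration.
Coordination number: 4.
Trimethylphosphine and triphenylphosphine are strong-field ligands (high in the spectrochemical series).
A 3d d⁸ ion with strong-field ligands gains enough CFSE to favour square planar over tetrahedral.

square planar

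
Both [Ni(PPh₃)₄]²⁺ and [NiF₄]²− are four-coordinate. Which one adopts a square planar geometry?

[Ni(PPh₃)₄]²⁺

For [Ni(PPh₃)₄]²⁺: Ligand charges: triphenylphosphine is neutral. With an overall charge of +2 the nickel centre must be in the +2 oxidation state. Nickel is a group-10 element; Ni(II) is therefore d⁸. Triphenylphosphine is a strong-field ligand (high in the spectrochemical series). A 3d d⁸ ion with strong-field ligands gains enough CFSE to favour square planar over tetrahedral. → square planar.
For [NiF₄]²−: Each fluoride is −1; balancing the −2 overall charge requires Ni(II). Ni sits in group 10, so the d-electron count is 10 − 2 = 8. Fluoride is a weak-field ligand. With weak-field ligands the CFSE gain from square planar is small, so a 3d d⁸ ion takes the sterically preferred tetrahedral geometry. → tetrahedral.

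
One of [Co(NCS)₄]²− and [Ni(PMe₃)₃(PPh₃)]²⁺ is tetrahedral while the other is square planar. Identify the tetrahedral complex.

[Co(NCS)₄]²−

For [Co(NCS)₄]²−: Ligand charges: each isothiocyanate is −1. With an overall charge of −2 the cobalt centre must be in the +2 oxidation state. Group 9 minus oxidation state 2 gives a d⁷ configuration. For a high-spin 3d d⁷ ion with weak-field ligands the small Δₜ gives little square-planar CFSE advantage, so four ligands adopt the sterically favoured tetrahedral geometry. → tetrahedral.
For [Ni(PMe₃)₃(PPh₃)]²⁺: Ligand charges: trimethylphosphine is neutral; triphenylphosphine is neutral. With an overall charge of +2 the nickel centre must be in the +2 oxidation state. Group 10 minus oxidation state 2 gives a d⁸ configuration. Trimethylphosphine and triphenylphosphine are strong-field ligands (high in the spectrochemical series). A 3d d⁸ ion with strong-field ligands gains enough CFSE to favour square planar over tetrahedral. → square planar.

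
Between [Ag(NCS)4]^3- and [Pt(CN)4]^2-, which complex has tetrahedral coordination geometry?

[Ag(NCS)4]^3-

For [Ag(NCS)4]^3-: Summing ligand charges against the −3 overall charge gives an oxidation state of +1 for silver. Silver is a group-11 element; Ag(I) is therefore d¹⁰. A d¹⁰ ion has no crystal-field stabilisation preference between square planar and tetrahedral, so four ligands adopt the sterically favoured tetrahedral geometry. → tetrahedral.
For [Pt(CN)4]^2-: Ligand charges: each cyanide is −1. With an overall charge of −2 the platinum centre must be in the +2 oxidation state. Platinum is a group-10 element; Pt(II) is therefore d⁸. A 5d d⁸ ion has a large crystal-field splitting; square planar leaves the high-energy d_{x²−y²} orbital empty and maximises CFSE. → square planar.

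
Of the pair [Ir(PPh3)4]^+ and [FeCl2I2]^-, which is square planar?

For [Ir(PPh3)4]^+: Ligand charges: triphenylphosphine is neutral. With an overall charge of +1 the iridium centre must be in the +1 oxidation state. Group 9 minus oxidation state 1 gives a d⁸ configuration. A 5d d⁸ ion has a large crystal-field splitting; square planar leaves the high-energy d_{x²−y²} orbital empty and maximises CFSE. → square planar.
For [FeCl2I2]^-: Summing ligand charges against the −1 overall charge gives an oxidation state of +3 for iron. Iron is a group-8 element; Fe(III) is therefore d⁵. A high-spin d⁵ ion has zero CFSE in either geometry, so four ligands adopt the sterically favoured tetrahedral geometry. → tetrahedral.

[Ir(PPh3)4]^+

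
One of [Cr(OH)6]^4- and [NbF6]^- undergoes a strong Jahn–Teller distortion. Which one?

[Cr(OH)6]^4-: Summing ligand charges against the −4 overall charge gives an oxidation state of +2 for chromium. Cr sits in group 6, so the d-electron count is 6 − 2 = 4. Hydroxide is a weak-field ligand for a first-row metal, so the complex is high-spin. The t₂g³e_g¹ (high-spin) configuration has an unevenly filled e_g set; the Jahn–Teller theorem predicts a tetragonal distortion (typically axial elongation) to lift the degeneracy.
[NbF6]^-: Summing ligand charges against the −1 overall charge gives an oxidation state of +5 for niobium. Nb sits in group 5, so the d-electron count is 5 − 5 = 0. The d⁰ configuration leaves the e_g set evenly filled (or empty) — no strong Jahn–Teller driving force.

[Cr(OH)6]^4-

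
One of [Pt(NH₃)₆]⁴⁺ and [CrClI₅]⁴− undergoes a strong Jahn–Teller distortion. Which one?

[CrClI₅]⁴−

[Pt(NH₃)₆]⁴⁺: Ammonia is neutral; balancing the +4 overall charge requires Pt(IV). Group 10 minus oxidation state 4 gives a d⁶ configuration. A 5d ion has a large Δₒ and is invariably low-spin. The d⁶ configuration leaves the e_g set evenly filled (or empty) — no strong Jahn–Teller driving force.
[CrClI₅]⁴−: Ligand charges: each chloride is −1; each iodide is −1. With an overall charge of −4 the chromium centre must be in the +2 oxidation state. Cr sits in group 6, so the d-electron count is 6 − 2 = 4. Chloride and iodide are weak-field ligands for a first-row metal, so the complex is high-spin. The t₂g³e_g¹ (high-spin) configuration has an unevenly filled e_g set; the Jahn–Teller theorem predicts a tetragonal distortion (typically axial elongation) to lift the degeneracy.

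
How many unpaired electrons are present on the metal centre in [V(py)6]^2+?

Pyridine is neutral; balancing the +2 overall charge requires V(II).
Vanadium is a group-5 element; V(II) is therefore d³.
In an octahedral field the d³ configuration is t₂g³e_g⁰ (only one arrangement possible), giving 3 unpaired electrons.

3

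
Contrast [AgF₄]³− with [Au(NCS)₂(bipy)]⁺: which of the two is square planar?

[Au(NCS)₂(bipy)]⁺

For [AgF₄]³−: Ligand charges: each fluoride is −1. With an overall charge of −3 the silver centre must be in the +1 oxidation state. Group 11 minus oxidation state 1 gives a d¹⁰ configuration. A d¹⁰ ion has no crystal-field stabilisation preference between square planar and tetrahedral, so four ligands adopt the sterically favoured tetrahedral geometry. → tetrahedral.
For [Au(NCS)₂(bipy)]⁺: Each isothiocyanate is −1; 2,2′-bipyridine is neutral; balancing the +1 overall charge requires Au(III). Au sits in group 11, so the d-electron count is 11 − 3 = 8. A 5d d⁸ ion has a large crystal-field splitting; square planar leaves the high-energy d_{x²−y²} orbital empty and maximises CFSE. → square planar.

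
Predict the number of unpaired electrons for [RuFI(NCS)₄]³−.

1 unpaired electron

Each fluoride is −1; each iodide is −1; each isothiocyanate is −1; balancing the −3 overall charge requires Ru(III).
Ruthenium is a group-8 element; Ru(III) is therefore d⁵.
The spin state decides the count: a 4d ion has a large Δₒ and is invariably low-spin.
An octahedral low-spin d⁵ ion is t₂g⁵e_g⁰, giving 1 unpaired electron.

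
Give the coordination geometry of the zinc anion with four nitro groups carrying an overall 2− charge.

Ligand charges: each nitro (N-bound nitrite) is −1. With an overall charge of −2 the zinc centre must be in the +2 oxidation state.
Zinc is a group-12 element; Zn(II) is therefore d¹⁰.
Coordination number: 4.
A d¹⁰ ion has no crystal-field stabilisation preference between square planar and tetrahedral, so four ligands adopt the sterically favoured tetrahedral geometry.

tetrahedral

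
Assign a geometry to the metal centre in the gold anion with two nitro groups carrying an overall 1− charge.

Each nitro (N-bound nitrite) is −1; balancing the −1 overall charge requires Au(I).
Au sits in group 11, so the d-electron count is 11 − 1 = 10.
Coordination number: 2.
A d¹⁰ ion with only two ligands adopts a linear arrangement (sp hybridisation; no CFSE preference).

linear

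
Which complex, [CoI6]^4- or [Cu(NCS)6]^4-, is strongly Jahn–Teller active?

[CoI6]^4-: Each iodide is −1; balancing the −4 overall charge requires Co(II). Co sits in group 9, so the d-electron count is 9 − 2 = 7. Iodide is a weak-field ligand for a first-row metal, so the complex is high-spin. The d⁷ configuration leaves the e_g set evenly filled (or empty) — no strong Jahn–Teller driving force.
[Cu(NCS)6]^4-: Each isothiocyanate is −1; balancing the −4 overall charge requires Cu(II). Copper is a group-11 element; Cu(II) is therefore d⁹. The t₂g⁶e_g³ configuration has an unevenly filled e_g set; the Jahn–Teller theorem predicts a tetragonal distortion (typically axial elongation) to lift the degeneracy.

[Cu(NCS)6]^4-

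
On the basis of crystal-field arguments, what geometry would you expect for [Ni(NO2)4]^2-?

Ligand charges: each nitro (N-bound nitrite) is −1. With an overall charge of −2 the nickel centre must be in the +2 oxidation state.
Group 10 minus oxidation state 2 gives a d⁸ configuration.
With 4 monodentate ligands the coordination number is 4.
Nitro (N-bound nitrite) is a strong-field ligand (high in the spectrochemical series).
A 3d d⁸ ion with strong-field ligands gains enough CFSE to favour square planar over tetrahedral.

square planar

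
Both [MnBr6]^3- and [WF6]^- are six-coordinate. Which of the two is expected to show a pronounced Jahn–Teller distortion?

[MnBr6]^3-

[MnBr6]^3-: Ligand charges: each bromide is −1. With an overall charge of −3 the manganese centre must be in the +3 oxidation state. Group 7 minus oxidation state 3 gives a d⁴ configuration. Bromide is a weak-field ligand for a first-row metal, so the complex is high-spin. The t₂g³e_g¹ (high-spin) configuration has an unevenly filled e_g set; the Jahn–Teller theorem predicts a tetragonal distortion (typically axial elongation) to lift the degeneracy.
[WF6]^-: Ligand charges: each fluoride is −1. With an overall charge of −1 the tungsten centre must be in the +5 oxidation state. Group 6 minus oxidation state 5 gives a d¹ configuration. The d¹ configuration leaves the e_g set evenly filled (or empty) — no strong Jahn–Teller driving force.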